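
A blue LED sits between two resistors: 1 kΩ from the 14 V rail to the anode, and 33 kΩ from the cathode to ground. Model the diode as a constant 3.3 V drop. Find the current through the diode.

I ≈ 0.31 mA

The two resistors are in series with the diode, so KVL gives 14 = I·1 + 3.3 + I·33.
I = (14 − 3.3) / (1 + 33) kΩ = 10.7 / 34 = 0.315 mA.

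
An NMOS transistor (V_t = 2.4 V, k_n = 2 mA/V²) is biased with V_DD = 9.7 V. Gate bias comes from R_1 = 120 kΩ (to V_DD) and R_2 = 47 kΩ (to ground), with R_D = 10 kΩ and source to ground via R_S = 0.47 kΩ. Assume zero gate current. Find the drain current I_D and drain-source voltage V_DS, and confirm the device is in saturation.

V_G = V_DD·R_2/(R_1+R_2) = 9.7×47/167 = 2.73 V.
Assume saturation: I_D = (k_n/2)(V_GS − V_t)² with V_GS = V_G − I_D·R_S = 2.73 − 0.47·I_D.
Substituting gives 0.221·I_D² − 1.31·I_D + 0.109 = 0, with roots I_D = 0.0843 or 5.85 mA.
The root I_D = 5.85 mA gives V_GS = -0.018 V ≤ V_t, so take I_D = 0.0843 mA.
Then V_GS = 2.69 V and V_DS = V_DD − I_D(R_D+R_S) = 9.7 − 0.0843×10.5 = 8.82 V.
Saturation requires V_DS ≥ V_GS − V_t = 0.29 V; 8.82 ≥ 0.29 ✓.

I_D ≈ 0.084 mA, V_DS ≈ 8.8 V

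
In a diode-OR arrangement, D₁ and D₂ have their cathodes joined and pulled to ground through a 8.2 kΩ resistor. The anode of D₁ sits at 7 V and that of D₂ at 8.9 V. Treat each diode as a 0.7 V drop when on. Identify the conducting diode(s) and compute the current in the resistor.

Only D₂ conducts; I_R ≈ 1 mA

Assume both conduct. Then node N would need to be at both 7−0.7 = 6.3 V and 8.9−0.7 = 8.2 V, which is impossible.
Assume only D₂ conducts: V_N = 8.9 − 0.7 = 8.2 V, so I_R = 8.2/8.2 = 1 mA.
Check D₁: its anode-to-cathode voltage is 7 − 8.2 = -1.2 V < 0.7 V, so it is off. The assumption is consistent.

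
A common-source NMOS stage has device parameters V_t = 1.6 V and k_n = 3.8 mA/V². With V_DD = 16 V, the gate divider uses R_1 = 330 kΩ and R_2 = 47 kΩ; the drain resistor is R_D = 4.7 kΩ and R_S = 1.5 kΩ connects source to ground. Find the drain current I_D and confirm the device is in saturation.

V_G = V_DD·R_2/(R_1+R_2) = 16×47/377 = 1.99 V.
Assume saturation: I_D = (k_n/2)(V_GS − V_t)² with V_GS = V_G − I_D·R_S = 1.99 − 1.5·I_D.
Substituting gives 4.27·I_D² − 3.25·I_D + 0.296 = 0, with roots I_D = 0.106 or 0.654 mA.
The root I_D = 0.654 mA gives V_GS = 1.01 V ≤ V_t, so take I_D = 0.106 mA.
Then V_GS = 1.84 V and V_DS = V_DD − I_D(R_D+R_S) = 16 − 0.106×6.2 = 15.3 V.
Saturation requires V_DS ≥ V_GS − V_t = 0.236 V; 15.3 ≥ 0.236 ✓.

I_D ≈ 0.11 mA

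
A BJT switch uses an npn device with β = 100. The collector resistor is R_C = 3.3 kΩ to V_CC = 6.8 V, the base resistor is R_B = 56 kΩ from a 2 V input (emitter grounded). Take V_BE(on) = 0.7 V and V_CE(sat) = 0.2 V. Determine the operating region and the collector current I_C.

saturation; I_C ≈ 2 mA

Assume active: I_B = (2 − 0.7)/56 = 0.0232 mA, giving I_C = β·I_B = 2.32 mA.
But then V_CE = 6.8 − 2.32×3.3 = -0.861 V < V_CE(sat) = 0.2 V — impossible in the active region.
So the transistor is saturated. With V_CE = 0.2 V, I_C = (V_CC − 0.2)/R_C = 6.6/3.3 = 2 mA.
Check: β·I_B = 2.32 mA > I_C = 2 mA, confirming saturation.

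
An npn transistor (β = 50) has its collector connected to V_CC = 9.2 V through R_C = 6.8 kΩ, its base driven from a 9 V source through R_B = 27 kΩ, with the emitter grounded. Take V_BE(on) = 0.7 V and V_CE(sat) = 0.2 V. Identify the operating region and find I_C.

Assume active: I_B = (9 − 0.7)/27 = 0.307 mA, giving I_C = β·I_B = 15.4 mA.
But then V_CE = 9.2 − 15.4×6.8 = -95.3 V < V_CE(sat) = 0.2 V — impossible in the active region.
So the transistor is saturated. With V_CE = 0.2 V, I_C = (V_CC − 0.2)/R_C = 9/6.8 = 1.32 mA.
Check: β·I_B = 15.4 mA > I_C = 1.32 mA, confirming saturation.

saturation; I_C ≈ 1.3 mA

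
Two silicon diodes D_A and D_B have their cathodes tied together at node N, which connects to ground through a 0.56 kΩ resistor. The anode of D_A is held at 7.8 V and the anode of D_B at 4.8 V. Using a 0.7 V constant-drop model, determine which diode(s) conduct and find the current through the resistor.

Only D_A conducts; I_R ≈ 13 mA

Assume both conduct. Then node N would need to be at both 7.8−0.7 = 7.1 V and 4.8−0.7 = 4.1 V, which is impossible.
Assume only D_A conducts: V_N = 7.8 − 0.7 = 7.1 V, so I_R = 7.1/0.56 = 12.7 mA.
Check D_B: its anode-to-cathode voltage is 4.8 − 7.1 = -2.3 V < 0.7 V, so it is off. The assumption is consistent.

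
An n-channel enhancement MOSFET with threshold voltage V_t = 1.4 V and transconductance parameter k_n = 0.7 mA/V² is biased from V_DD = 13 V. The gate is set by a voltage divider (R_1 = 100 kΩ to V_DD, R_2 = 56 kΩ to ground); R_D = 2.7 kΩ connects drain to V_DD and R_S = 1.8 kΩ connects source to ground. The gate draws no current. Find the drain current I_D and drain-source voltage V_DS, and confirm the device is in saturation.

V_G = V_DD·R_2/(R_1+R_2) = 13×56/156 = 4.67 V.
Assume saturation: I_D = (k_n/2)(V_GS − V_t)² with V_GS = V_G − I_D·R_S = 4.67 − 1.8·I_D.
Substituting gives 1.13·I_D² − 5.12·I_D + 3.73 = 0, with roots I_D = 0.916 or 3.6 mA.
The root I_D = 3.6 mA gives V_GS = -1.81 V ≤ V_t, so take I_D = 0.916 mA.
Then V_GS = 3.02 V and V_DS = V_DD − I_D(R_D+R_S) = 13 − 0.916×4.5 = 8.88 V.
Saturation requires V_DS ≥ V_GS − V_t = 1.62 V; 8.88 ≥ 1.62 ✓.

I_D ≈ 0.92 mA, V_DS ≈ 8.9 V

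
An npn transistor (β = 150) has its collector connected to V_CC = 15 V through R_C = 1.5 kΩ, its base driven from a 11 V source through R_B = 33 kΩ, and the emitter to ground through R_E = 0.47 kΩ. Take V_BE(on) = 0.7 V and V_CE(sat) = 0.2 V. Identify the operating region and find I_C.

Assume active: I_B = (11 − 0.7)/(33 + 151×0.47) = 0.0991 mA, I_C = β·I_B = 14.9 mA.
Then V_CE = 15 − 14.9×1.5 − 15×0.47 = -14.3 V < 0.2 V — the active assumption fails.
Re-solve with V_CE = 0.2 V. KCL at the emitter: V_E/R_E = (V_BB−0.7−V_E)/R_B + (V_CC−0.2−V_E)/R_C, giving V_E = 3.6 V.
I_C = (V_CC − 0.2 − V_E)/R_C = (14.8 − 3.6)/1.5 = 7.46 mA.
Check: I_B = (10.3 − 3.6)/33 = 0.203 mA, and β·I_B = 30.4 mA > I_C, confirming saturation.

saturation; I_C ≈ 7.5 mA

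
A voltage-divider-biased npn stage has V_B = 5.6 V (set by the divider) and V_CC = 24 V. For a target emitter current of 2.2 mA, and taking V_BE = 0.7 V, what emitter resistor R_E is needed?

V_E = V_B − V_BE = 5.6 − 0.7 = 4.9 V.
R_E = V_E / I_E = 4.9 / 2.2 = 2.23 kΩ.

R_E ≈ 2.2 kΩ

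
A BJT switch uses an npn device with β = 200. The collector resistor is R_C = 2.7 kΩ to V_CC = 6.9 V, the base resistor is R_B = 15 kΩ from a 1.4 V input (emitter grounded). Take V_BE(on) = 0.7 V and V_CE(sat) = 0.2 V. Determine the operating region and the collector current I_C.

Assume active: I_B = (1.4 − 0.7)/15 = 0.0467 mA, giving I_C = β·I_B = 9.33 mA.
But then V_CE = 6.9 − 9.33×2.7 = -18.3 V < V_CE(sat) = 0.2 V — impossible in the active region.
So the transistor is saturated. With V_CE = 0.2 V, I_C = (V_CC − 0.2)/R_C = 6.7/2.7 = 2.48 mA.
Check: β·I_B = 9.33 mA > I_C = 2.48 mA, confirming saturation.

saturation; I_C ≈ 2.5 mA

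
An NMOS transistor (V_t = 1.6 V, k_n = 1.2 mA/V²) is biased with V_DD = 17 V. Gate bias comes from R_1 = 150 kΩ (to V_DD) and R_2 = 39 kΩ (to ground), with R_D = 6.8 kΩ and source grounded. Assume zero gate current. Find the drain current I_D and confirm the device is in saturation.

V_G = V_DD·R_2/(R_1+R_2) = 17×39/189 = 3.51 V. With the source grounded, V_GS = V_G = 3.51 V.
Assume saturation: I_D = (k_n/2)(V_GS − V_t)² = (1.2/2)×(3.51 − 1.6)² = 0.6×1.91² = 2.18 mA.
V_DS = V_DD − I_D·R_D = 17 − 2.18×6.8 = 2.15 V.
Saturation requires V_DS ≥ V_GS − V_t = 1.91 V; 2.15 ≥ 1.91 ✓.

I_D ≈ 2.2 mA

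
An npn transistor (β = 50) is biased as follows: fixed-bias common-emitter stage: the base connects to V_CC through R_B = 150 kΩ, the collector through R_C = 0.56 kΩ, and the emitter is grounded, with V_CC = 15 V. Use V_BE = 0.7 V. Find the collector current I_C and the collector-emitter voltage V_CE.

I_C ≈ 4.8 mA, V_CE ≈ 12 V

Base loop: V_CC = I_B·R_B + V_BE, so I_B = (15 − 0.7)/150 kΩ = 0.0953 mA.
In the active region I_C = β·I_B = 50 × 0.0953 = 4.77 mA.
Collector loop: V_CE = V_CC − I_C·R_C = 15 − 4.77×0.56 = 12.3 V.
Since V_CE = 12.3 V > V_CE(sat) ≈ 0.2 V, the transistor is in the active region as assumed.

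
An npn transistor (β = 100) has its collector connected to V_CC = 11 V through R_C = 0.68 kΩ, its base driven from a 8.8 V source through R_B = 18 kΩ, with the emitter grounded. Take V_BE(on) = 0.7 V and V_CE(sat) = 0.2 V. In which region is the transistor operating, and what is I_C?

saturation; I_C ≈ 16 mA

Assume active: I_B = (8.8 − 0.7)/18 = 0.45 mA, giving I_C = β·I_B = 45 mA.
But then V_CE = 11 − 45×0.68 = -19.6 V < V_CE(sat) = 0.2 V — impossible in the active region.
So the transistor is saturated. With V_CE = 0.2 V, I_C = (V_CC − 0.2)/R_C = 10.8/0.68 = 15.9 mA.
Check: β·I_B = 45 mA > I_C = 15.9 mA, confirming saturation.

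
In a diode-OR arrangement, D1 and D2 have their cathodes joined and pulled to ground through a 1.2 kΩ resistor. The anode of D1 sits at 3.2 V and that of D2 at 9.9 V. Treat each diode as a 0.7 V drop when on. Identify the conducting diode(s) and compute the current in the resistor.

Only D2 conducts; I_R ≈ 7.7 mA

Assume both conduct. Then node N would need to be at both 3.2−0.7 = 2.5 V and 9.9−0.7 = 9.2 V, which is impossible.
Assume only D2 conducts: V_N = 9.9 − 0.7 = 9.2 V, so I_R = 9.2/1.2 = 7.67 mA.
Check D1: its anode-to-cathode voltage is 3.2 − 9.2 = -6 V < 0.7 V, so it is off. The assumption is consistent.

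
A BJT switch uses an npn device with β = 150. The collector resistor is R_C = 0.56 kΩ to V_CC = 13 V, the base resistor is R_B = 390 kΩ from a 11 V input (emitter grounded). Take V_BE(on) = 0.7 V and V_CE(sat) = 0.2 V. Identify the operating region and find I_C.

active; I_C ≈ 4 mA

Assume active. Base-emitter loop: I_B = (V_BB − V_BE)/R_B = (11 − 0.7)/390 = 0.0264 mA.
I_C = β·I_B = 150×0.0264 = 3.96 mA.
V_CE = V_CC − I_C·R_C = 13 − 3.96×0.56 = 10.8 V > V_CE(sat), so the active-region assumption holds.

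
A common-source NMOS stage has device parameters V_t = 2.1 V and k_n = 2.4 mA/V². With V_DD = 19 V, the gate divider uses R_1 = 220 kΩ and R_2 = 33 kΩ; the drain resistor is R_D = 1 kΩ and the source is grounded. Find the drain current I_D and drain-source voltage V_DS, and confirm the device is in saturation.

I_D ≈ 0.17 mA, V_DS ≈ 19 V

V_G = V_DD·R_2/(R_1+R_2) = 19×33/253 = 2.48 V. With the source grounded, V_GS = V_G = 2.48 V.
Assume saturation: I_D = (k_n/2)(V_GS − V_t)² = (2.4/2)×(2.48 − 2.1)² = 1.2×0.378² = 0.172 mA.
V_DS = V_DD − I_D·R_D = 19 − 0.172×1 = 18.8 V.
Saturation requires V_DS ≥ V_GS − V_t = 0.378 V; 18.8 ≥ 0.378 ✓.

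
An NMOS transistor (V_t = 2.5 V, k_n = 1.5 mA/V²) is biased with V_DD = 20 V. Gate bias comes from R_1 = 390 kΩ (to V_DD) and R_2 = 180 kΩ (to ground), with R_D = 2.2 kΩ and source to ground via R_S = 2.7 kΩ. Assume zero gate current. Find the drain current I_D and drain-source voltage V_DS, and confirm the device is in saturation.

I_D ≈ 0.99 mA, V_DS ≈ 15 V

V_G = V_DD·R_2/(R_1+R_2) = 20×180/570 = 6.32 V.
Assume saturation: I_D = (k_n/2)(V_GS − V_t)² with V_GS = V_G − I_D·R_S = 6.32 − 2.7·I_D.
Substituting gives 5.47·I_D² − 16.5·I_D + 10.9 = 0, with roots I_D = 0.988 or 2.02 mA.
The root I_D = 2.02 mA gives V_GS = 0.858 V ≤ V_t, so take I_D = 0.988 mA.
Then V_GS = 3.65 V and V_DS = V_DD − I_D(R_D+R_S) = 20 − 0.988×4.9 = 15.2 V.
Saturation requires V_DS ≥ V_GS − V_t = 1.15 V; 15.2 ≥ 1.15 ✓.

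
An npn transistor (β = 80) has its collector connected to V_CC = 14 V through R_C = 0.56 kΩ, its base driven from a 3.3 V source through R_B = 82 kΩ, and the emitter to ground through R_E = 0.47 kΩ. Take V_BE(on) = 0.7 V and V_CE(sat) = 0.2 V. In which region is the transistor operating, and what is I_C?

Assume active. Base-emitter loop: I_B = (V_BB − V_BE)/(R_B + (β+1)R_E) = (3.3 − 0.7)/(82 + 81×0.47) = 0.0217 mA.
I_C = β·I_B = 80×0.0217 = 1.73 mA.
V_CE = V_CC − I_C·R_C − I_E·R_E = 14 − 1.73×0.56 − 1.75×0.47 = 12.2 V > V_CE(sat), so the active-region assumption holds.

active; I_C ≈ 1.7 mA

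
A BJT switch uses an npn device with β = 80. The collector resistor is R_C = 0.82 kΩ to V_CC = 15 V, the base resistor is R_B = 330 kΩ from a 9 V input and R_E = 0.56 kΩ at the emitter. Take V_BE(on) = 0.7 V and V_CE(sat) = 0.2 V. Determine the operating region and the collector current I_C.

Assume active. Base-emitter loop: I_B = (V_BB − V_BE)/(R_B + (β+1)R_E) = (9 − 0.7)/(330 + 81×0.56) = 0.0221 mA.
I_C = β·I_B = 80×0.0221 = 1.77 mA.
V_CE = V_CC − I_C·R_C − I_E·R_E = 15 − 1.77×0.82 − 1.79×0.56 = 12.5 V > V_CE(sat), so the active-region assumption holds.

active; I_C ≈ 1.8 mA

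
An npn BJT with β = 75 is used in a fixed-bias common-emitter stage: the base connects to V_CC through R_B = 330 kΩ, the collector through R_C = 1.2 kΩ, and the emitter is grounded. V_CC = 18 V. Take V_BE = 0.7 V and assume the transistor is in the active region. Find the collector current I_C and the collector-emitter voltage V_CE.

I_C ≈ 3.9 mA, V_CE ≈ 13 V

Base loop: V_CC = I_B·R_B + V_BE, so I_B = (18 − 0.7)/330 kΩ = 0.0524 mA.
In the active region I_C = β·I_B = 75 × 0.0524 = 3.93 mA.
Collector loop: V_CE = V_CC − I_C·R_C = 18 − 3.93×1.2 = 13.3 V.
Since V_CE = 13.3 V > V_CE(sat) ≈ 0.2 V, the transistor is in the active region as assumed.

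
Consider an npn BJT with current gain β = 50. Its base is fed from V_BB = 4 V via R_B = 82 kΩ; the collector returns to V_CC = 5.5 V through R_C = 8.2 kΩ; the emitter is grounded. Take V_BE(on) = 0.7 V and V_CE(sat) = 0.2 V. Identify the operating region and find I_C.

saturation; I_C ≈ 0.65 mA

Assume active: I_B = (4 − 0.7)/82 = 0.0402 mA, giving I_C = β·I_B = 2.01 mA.
But then V_CE = 5.5 − 2.01×8.2 = -11 V < V_CE(sat) = 0.2 V — impossible in the active region.
So the transistor is saturated. With V_CE = 0.2 V, I_C = (V_CC − 0.2)/R_C = 5.3/8.2 = 0.646 mA.
Check: β·I_B = 2.01 mA > I_C = 0.646 mA, confirming saturation.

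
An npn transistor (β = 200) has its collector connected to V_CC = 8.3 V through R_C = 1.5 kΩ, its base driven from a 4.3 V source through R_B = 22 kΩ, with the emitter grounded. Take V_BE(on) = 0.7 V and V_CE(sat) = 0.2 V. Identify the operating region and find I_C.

saturation; I_C ≈ 5.4 mA

Assume active: I_B = (4.3 − 0.7)/22 = 0.164 mA, giving I_C = β·I_B = 32.7 mA.
But then V_CE = 8.3 − 32.7×1.5 = -40.8 V < V_CE(sat) = 0.2 V — impossible in the active region.
So the transistor is saturated. With V_CE = 0.2 V, I_C = (V_CC − 0.2)/R_C = 8.1/1.5 = 5.4 mA.
Check: β·I_B = 32.7 mA > I_C = 5.4 mA, confirming saturation.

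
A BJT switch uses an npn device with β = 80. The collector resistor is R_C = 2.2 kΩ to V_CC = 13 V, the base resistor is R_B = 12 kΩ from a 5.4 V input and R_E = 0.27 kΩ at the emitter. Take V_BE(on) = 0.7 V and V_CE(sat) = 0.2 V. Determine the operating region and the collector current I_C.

Assume active: I_B = (5.4 − 0.7)/(12 + 81×0.27) = 0.139 mA, I_C = β·I_B = 11.1 mA.
Then V_CE = 13 − 11.1×2.2 − 11.2×0.27 = -14.5 V < 0.2 V — the active assumption fails.
Re-solve with V_CE = 0.2 V. KCL at the emitter: V_E/R_E = (V_BB−0.7−V_E)/R_B + (V_CC−0.2−V_E)/R_C, giving V_E = 1.46 V.
I_C = (V_CC − 0.2 − V_E)/R_C = (12.8 − 1.46)/2.2 = 5.15 mA.
Check: I_B = (4.7 − 1.46)/12 = 0.27 mA, and β·I_B = 21.6 mA > I_C, confirming saturation.

saturation; I_C ≈ 5.2 mA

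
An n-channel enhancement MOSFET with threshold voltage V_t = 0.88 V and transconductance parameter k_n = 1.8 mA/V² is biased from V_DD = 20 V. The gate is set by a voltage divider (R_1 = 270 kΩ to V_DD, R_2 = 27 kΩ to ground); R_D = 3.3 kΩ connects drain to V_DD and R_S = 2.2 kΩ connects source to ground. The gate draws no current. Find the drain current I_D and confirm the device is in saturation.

I_D ≈ 0.21 mA

V_G = V_DD·R_2/(R_1+R_2) = 20×27/297 = 1.82 V.
Assume saturation: I_D = (k_n/2)(V_GS − V_t)² with V_GS = V_G − I_D·R_S = 1.82 − 2.2·I_D.
Substituting gives 4.36·I_D² − 4.72·I_D + 0.792 = 0, with roots I_D = 0.208 or 0.875 mA.
The root I_D = 0.875 mA gives V_GS = -0.106 V ≤ V_t, so take I_D = 0.208 mA.
Then V_GS = 1.36 V and V_DS = V_DD − I_D(R_D+R_S) = 20 − 0.208×5.5 = 18.9 V.
Saturation requires V_DS ≥ V_GS − V_t = 0.481 V; 18.9 ≥ 0.481 ✓.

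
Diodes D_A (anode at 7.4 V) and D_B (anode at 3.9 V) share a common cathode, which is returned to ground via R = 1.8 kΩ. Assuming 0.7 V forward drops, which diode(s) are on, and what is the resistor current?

Only D_A conducts; I_R ≈ 3.7 mA

Assume both conduct. Then node N would need to be at both 7.4−0.7 = 6.7 V and 3.9−0.7 = 3.2 V, which is impossible.
Assume only D_A conducts: V_N = 7.4 − 0.7 = 6.7 V, so I_R = 6.7/1.8 = 3.72 mA.
Check D_B: its anode-to-cathode voltage is 3.9 − 6.7 = -2.8 V < 0.7 V, so it is off. The assumption is consistent.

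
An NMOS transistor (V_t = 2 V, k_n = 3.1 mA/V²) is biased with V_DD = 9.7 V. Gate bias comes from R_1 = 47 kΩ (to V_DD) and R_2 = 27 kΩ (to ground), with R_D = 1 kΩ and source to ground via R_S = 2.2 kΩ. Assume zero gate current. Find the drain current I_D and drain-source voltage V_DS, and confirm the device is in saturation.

V_G = V_DD·R_2/(R_1+R_2) = 9.7×27/74 = 3.54 V.
Assume saturation: I_D = (k_n/2)(V_GS − V_t)² with V_GS = V_G − I_D·R_S = 3.54 − 2.2·I_D.
Substituting gives 7.5·I_D² − 11.5·I_D + 3.67 = 0, with roots I_D = 0.454 or 1.08 mA.
The root I_D = 1.08 mA gives V_GS = 1.17 V ≤ V_t, so take I_D = 0.454 mA.
Then V_GS = 2.54 V and V_DS = V_DD − I_D(R_D+R_S) = 9.7 − 0.454×3.2 = 8.25 V.
Saturation requires V_DS ≥ V_GS − V_t = 0.541 V; 8.25 ≥ 0.541 ✓.

I_D ≈ 0.45 mA, V_DS ≈ 8.2 V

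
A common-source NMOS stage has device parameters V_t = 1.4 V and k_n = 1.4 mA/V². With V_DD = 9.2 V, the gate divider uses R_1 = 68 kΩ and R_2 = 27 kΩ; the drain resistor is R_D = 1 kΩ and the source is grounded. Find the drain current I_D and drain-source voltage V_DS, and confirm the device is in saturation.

V_G = V_DD·R_2/(R_1+R_2) = 9.2×27/95 = 2.61 V. With the source grounded, V_GS = V_G = 2.61 V.
Assume saturation: I_D = (k_n/2)(V_GS − V_t)² = (1.4/2)×(2.61 − 1.4)² = 0.7×1.21² = 1.03 mA.
V_DS = V_DD − I_D·R_D = 9.2 − 1.03×1 = 8.17 V.
Saturation requires V_DS ≥ V_GS − V_t = 1.21 V; 8.17 ≥ 1.21 ✓.

I_D ≈ 1 mA, V_DS ≈ 8.2 V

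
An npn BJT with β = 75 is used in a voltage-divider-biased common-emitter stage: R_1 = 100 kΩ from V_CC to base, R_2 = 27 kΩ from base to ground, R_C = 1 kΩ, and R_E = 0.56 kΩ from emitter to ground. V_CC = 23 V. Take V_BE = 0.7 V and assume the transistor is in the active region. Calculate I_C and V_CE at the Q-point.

Thevenize the base divider: V_Th = V_CC·R_2/(R_1+R_2) = 23×27/127 = 4.89 V, R_Th = R_1‖R_2 = 21.3 kΩ.
Base-emitter loop: V_Th = I_B·R_Th + V_BE + (β+1)I_B·R_E, so I_B = (4.89 − 0.7) / (21.3 + 76×0.56) = 0.0656 mA.
I_C = β·I_B = 75×0.0656 = 4.92 mA, and I_E = (β+1)I_B = 4.99 mA.
V_CE = V_CC − I_C·R_C − I_E·R_E = 23 − 4.92×1 − 4.99×0.56 = 15.3 V.
V_CE = 15.3 V > 0.2 V confirms active-region operation.

I_C ≈ 4.9 mA, V_CE ≈ 15 V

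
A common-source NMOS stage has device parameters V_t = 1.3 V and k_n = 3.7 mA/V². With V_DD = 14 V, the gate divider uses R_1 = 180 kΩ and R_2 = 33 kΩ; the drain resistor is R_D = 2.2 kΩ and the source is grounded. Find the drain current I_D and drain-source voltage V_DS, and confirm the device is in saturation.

I_D ≈ 1.4 mA, V_DS ≈ 11 V

V_G = V_DD·R_2/(R_1+R_2) = 14×33/213 = 2.17 V. With the source grounded, V_GS = V_G = 2.17 V.
Assume saturation: I_D = (k_n/2)(V_GS − V_t)² = (3.7/2)×(2.17 − 1.3)² = 1.85×0.869² = 1.4 mA.
V_DS = V_DD − I_D·R_D = 14 − 1.4×2.2 = 10.9 V.
Saturation requires V_DS ≥ V_GS − V_t = 0.869 V; 10.9 ≥ 0.869 ✓.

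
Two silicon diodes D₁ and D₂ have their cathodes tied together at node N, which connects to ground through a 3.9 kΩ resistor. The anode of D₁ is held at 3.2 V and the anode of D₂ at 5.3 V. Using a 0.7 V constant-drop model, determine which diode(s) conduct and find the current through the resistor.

Assume both conduct. Then node N would need to be at both 3.2−0.7 = 2.5 V and 5.3−0.7 = 4.6 V, which is impossible.
Assume only D₂ conducts: V_N = 5.3 − 0.7 = 4.6 V, so I_R = 4.6/3.9 = 1.18 mA.
Check D₁: its anode-to-cathode voltage is 3.2 − 4.6 = -1.4 V < 0.7 V, so it is off. The assumption is consistent.

Only D₂ conducts; I_R ≈ 1.2 mA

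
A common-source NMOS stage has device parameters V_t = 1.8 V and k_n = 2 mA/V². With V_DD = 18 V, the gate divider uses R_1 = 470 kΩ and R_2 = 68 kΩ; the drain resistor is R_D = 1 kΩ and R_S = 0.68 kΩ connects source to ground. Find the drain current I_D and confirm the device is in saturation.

I_D ≈ 0.14 mA

V_G = V_DD·R_2/(R_1+R_2) = 18×68/538 = 2.28 V.
Assume saturation: I_D = (k_n/2)(V_GS − V_t)² with V_GS = V_G − I_D·R_S = 2.28 − 0.68·I_D.
Substituting gives 0.462·I_D² − 1.65·I_D + 0.226 = 0, with roots I_D = 0.143 or 3.42 mA.
The root I_D = 3.42 mA gives V_GS = -0.0485 V ≤ V_t, so take I_D = 0.143 mA.
Then V_GS = 2.18 V and V_DS = V_DD − I_D(R_D+R_S) = 18 − 0.143×1.68 = 17.8 V.
Saturation requires V_DS ≥ V_GS − V_t = 0.378 V; 17.8 ≥ 0.378 ✓.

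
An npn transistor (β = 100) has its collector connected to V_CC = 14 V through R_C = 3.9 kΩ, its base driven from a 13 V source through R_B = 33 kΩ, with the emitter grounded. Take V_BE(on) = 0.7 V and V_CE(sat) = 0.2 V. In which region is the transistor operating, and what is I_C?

Assume active: I_B = (13 − 0.7)/33 = 0.373 mA, giving I_C = β·I_B = 37.3 mA.
But then V_CE = 14 − 37.3×3.9 = -131 V < V_CE(sat) = 0.2 V — impossible in the active region.
So the transistor is saturated. With V_CE = 0.2 V, I_C = (V_CC − 0.2)/R_C = 13.8/3.9 = 3.54 mA.
Check: β·I_B = 37.3 mA > I_C = 3.54 mA, confirming saturation.

saturation; I_C ≈ 3.5 mA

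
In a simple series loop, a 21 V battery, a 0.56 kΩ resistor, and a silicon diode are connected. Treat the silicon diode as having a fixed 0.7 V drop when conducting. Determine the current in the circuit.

KVL around the loop: 21 = V_D + I·R = 0.7 + I × 0.56 kΩ.
So I = (21 − 0.7) / 0.56 kΩ = 20.3 / 0.56 = 36.2 mA.

I ≈ 36 mA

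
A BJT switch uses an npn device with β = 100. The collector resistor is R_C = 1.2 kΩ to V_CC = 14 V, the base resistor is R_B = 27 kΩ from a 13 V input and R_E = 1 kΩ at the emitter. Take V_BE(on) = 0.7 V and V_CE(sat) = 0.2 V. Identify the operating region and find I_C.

Assume active: I_B = (13 − 0.7)/(27 + 101×1) = 0.0961 mA, I_C = β·I_B = 9.61 mA.
Then V_CE = 14 − 9.61×1.2 − 9.71×1 = -7.24 V < 0.2 V — the active assumption fails.
Re-solve with V_CE = 0.2 V. KCL at the emitter: V_E/R_E = (V_BB−0.7−V_E)/R_B + (V_CC−0.2−V_E)/R_C, giving V_E = 6.39 V.
I_C = (V_CC − 0.2 − V_E)/R_C = (13.8 − 6.39)/1.2 = 6.17 mA.
Check: I_B = (12.3 − 6.39)/27 = 0.219 mA, and β·I_B = 21.9 mA > I_C, confirming saturation.

saturation; I_C ≈ 6.2 mA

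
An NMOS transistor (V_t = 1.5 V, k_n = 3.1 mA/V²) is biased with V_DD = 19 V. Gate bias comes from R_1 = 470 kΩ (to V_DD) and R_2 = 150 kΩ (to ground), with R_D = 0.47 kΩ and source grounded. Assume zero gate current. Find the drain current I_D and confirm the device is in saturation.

V_G = V_DD·R_2/(R_1+R_2) = 19×150/620 = 4.6 V. With the source grounded, V_GS = V_G = 4.6 V.
Assume saturation: I_D = (k_n/2)(V_GS − V_t)² = (3.1/2)×(4.6 − 1.5)² = 1.55×3.1² = 14.9 mA.
V_DS = V_DD − I_D·R_D = 19 − 14.9×0.47 = 12 V.
Saturation requires V_DS ≥ V_GS − V_t = 3.1 V; 12 ≥ 3.1 ✓.

I_D ≈ 15 mA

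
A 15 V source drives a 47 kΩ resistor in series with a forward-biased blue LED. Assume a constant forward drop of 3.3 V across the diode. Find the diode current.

KVL around the loop: 15 = V_D + I·R = 3.3 + I × 47 kΩ.
So I = (15 − 3.3) / 47 kΩ = 11.7 / 47 = 0.249 mA.

I ≈ 0.25 mA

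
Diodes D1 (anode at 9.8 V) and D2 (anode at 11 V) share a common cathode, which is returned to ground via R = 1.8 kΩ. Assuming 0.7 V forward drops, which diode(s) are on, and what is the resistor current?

Only D2 conducts; I_R ≈ 5.7 mA

Assume both conduct. Then node N would need to be at both 9.8−0.7 = 9.1 V and 11−0.7 = 10.3 V, which is impossible.
Assume only D2 conducts: V_N = 11 − 0.7 = 10.3 V, so I_R = 10.3/1.8 = 5.72 mA.
Check D1: its anode-to-cathode voltage is 9.8 − 10.3 = -0.5 V < 0.7 V, so it is off. The assumption is consistent.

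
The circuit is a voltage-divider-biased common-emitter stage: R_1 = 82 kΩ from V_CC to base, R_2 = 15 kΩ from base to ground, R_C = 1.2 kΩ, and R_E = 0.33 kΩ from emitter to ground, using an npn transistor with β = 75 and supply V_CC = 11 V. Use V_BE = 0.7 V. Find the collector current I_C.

Thevenize the base divider: V_Th = V_CC·R_2/(R_1+R_2) = 11×15/97 = 1.7 V, R_Th = R_1‖R_2 = 12.7 kΩ.
Base-emitter loop: V_Th = I_B·R_Th + V_BE + (β+1)I_B·R_E, so I_B = (1.7 − 0.7) / (12.7 + 76×0.33) = 0.0265 mA.
I_C = β·I_B = 75×0.0265 = 1.99 mA, and I_E = (β+1)I_B = 2.01 mA.
V_CE = V_CC − I_C·R_C − I_E·R_E = 11 − 1.99×1.2 − 2.01×0.33 = 7.95 V.
V_CE = 7.95 V > 0.2 V confirms active-region operation.

I_C ≈ 2 mA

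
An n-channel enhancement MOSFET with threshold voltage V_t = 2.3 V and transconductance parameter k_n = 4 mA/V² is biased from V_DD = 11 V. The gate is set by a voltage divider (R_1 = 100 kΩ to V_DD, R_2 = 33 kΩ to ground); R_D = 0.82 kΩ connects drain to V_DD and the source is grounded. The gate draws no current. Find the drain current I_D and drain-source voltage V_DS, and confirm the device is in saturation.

I_D ≈ 0.37 mA, V_DS ≈ 11 V

V_G = V_DD·R_2/(R_1+R_2) = 11×33/133 = 2.73 V. With the source grounded, V_GS = V_G = 2.73 V.
Assume saturation: I_D = (k_n/2)(V_GS − V_t)² = (4/2)×(2.73 − 2.3)² = 2×0.429² = 0.369 mA.
V_DS = V_DD − I_D·R_D = 11 − 0.369×0.82 = 10.7 V.
Saturation requires V_DS ≥ V_GS − V_t = 0.429 V; 10.7 ≥ 0.429 ✓.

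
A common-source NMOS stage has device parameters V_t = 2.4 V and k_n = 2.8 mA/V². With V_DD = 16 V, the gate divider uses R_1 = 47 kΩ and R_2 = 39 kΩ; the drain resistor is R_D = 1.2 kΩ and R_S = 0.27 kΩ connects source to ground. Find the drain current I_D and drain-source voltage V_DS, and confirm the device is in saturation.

V_G = V_DD·R_2/(R_1+R_2) = 16×39/86 = 7.26 V.
Assume saturation: I_D = (k_n/2)(V_GS − V_t)² with V_GS = V_G − I_D·R_S = 7.26 − 0.27·I_D.
Substituting gives 0.102·I_D² − 4.67·I_D + 33 = 0, with roots I_D = 8.73 or 37 mA.
The root I_D = 37 mA gives V_GS = -2.74 V ≤ V_t, so take I_D = 8.73 mA.
Then V_GS = 4.9 V and V_DS = V_DD − I_D(R_D+R_S) = 16 − 8.73×1.47 = 3.16 V.
Saturation requires V_DS ≥ V_GS − V_t = 2.5 V; 3.16 ≥ 2.5 ✓.

I_D ≈ 8.7 mA, V_DS ≈ 3.2 V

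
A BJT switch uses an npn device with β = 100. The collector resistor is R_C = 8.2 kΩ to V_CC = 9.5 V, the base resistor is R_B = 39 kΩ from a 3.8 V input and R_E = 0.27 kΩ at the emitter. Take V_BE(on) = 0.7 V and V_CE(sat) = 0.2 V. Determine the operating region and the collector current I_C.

Assume active: I_B = (3.8 − 0.7)/(39 + 101×0.27) = 0.0468 mA, I_C = β·I_B = 4.68 mA.
Then V_CE = 9.5 − 4.68×8.2 − 4.72×0.27 = -30.1 V < 0.2 V — the active assumption fails.
Re-solve with V_CE = 0.2 V. KCL at the emitter: V_E/R_E = (V_BB−0.7−V_E)/R_B + (V_CC−0.2−V_E)/R_C, giving V_E = 0.315 V.
I_C = (V_CC − 0.2 − V_E)/R_C = (9.3 − 0.315)/8.2 = 1.1 mA.
Check: I_B = (3.1 − 0.315)/39 = 0.0714 mA, and β·I_B = 7.14 mA > I_C, confirming saturation.

saturation; I_C ≈ 1.1 mA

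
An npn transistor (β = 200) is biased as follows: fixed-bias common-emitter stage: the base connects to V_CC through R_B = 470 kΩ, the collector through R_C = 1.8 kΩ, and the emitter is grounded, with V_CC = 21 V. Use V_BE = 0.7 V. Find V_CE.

Base loop: V_CC = I_B·R_B + V_BE, so I_B = (21 − 0.7)/470 kΩ = 0.0432 mA.
In the active region I_C = β·I_B = 200 × 0.0432 = 8.64 mA.
Collector loop: V_CE = V_CC − I_C·R_C = 21 − 8.64×1.8 = 5.45 V.
Since V_CE = 5.45 V > V_CE(sat) ≈ 0.2 V, the transistor is in the active region as assumed.

V_CE ≈ 5.5 V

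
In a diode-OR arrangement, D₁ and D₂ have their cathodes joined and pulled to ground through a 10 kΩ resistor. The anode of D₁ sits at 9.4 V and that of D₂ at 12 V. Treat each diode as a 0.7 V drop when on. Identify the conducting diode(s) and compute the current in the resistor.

Assume both conduct. Then node N would need to be at both 9.4−0.7 = 8.7 V and 12−0.7 = 11.3 V, which is impossible.
Assume only D₂ conducts: V_N = 12 − 0.7 = 11.3 V, so I_R = 11.3/10 = 1.13 mA.
Check D₁: its anode-to-cathode voltage is 9.4 − 11.3 = -1.9 V < 0.7 V, so it is off. The assumption is consistent.

Only D₂ conducts; I_R ≈ 1.1 mA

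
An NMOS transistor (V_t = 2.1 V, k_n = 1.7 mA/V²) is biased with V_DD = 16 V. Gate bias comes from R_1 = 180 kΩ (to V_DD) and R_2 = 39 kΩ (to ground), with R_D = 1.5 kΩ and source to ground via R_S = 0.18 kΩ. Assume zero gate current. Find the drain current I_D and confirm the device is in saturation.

V_G = V_DD·R_2/(R_1+R_2) = 16×39/219 = 2.85 V.
Assume saturation: I_D = (k_n/2)(V_GS − V_t)² with V_GS = V_G − I_D·R_S = 2.85 − 0.18·I_D.
Substituting gives 0.0275·I_D² − 1.23·I_D + 0.477 = 0, with roots I_D = 0.392 or 44.2 mA.
The root I_D = 44.2 mA gives V_GS = -5.11 V ≤ V_t, so take I_D = 0.392 mA.
Then V_GS = 2.78 V and V_DS = V_DD − I_D(R_D+R_S) = 16 − 0.392×1.68 = 15.3 V.
Saturation requires V_DS ≥ V_GS − V_t = 0.679 V; 15.3 ≥ 0.679 ✓.

I_D ≈ 0.39 mA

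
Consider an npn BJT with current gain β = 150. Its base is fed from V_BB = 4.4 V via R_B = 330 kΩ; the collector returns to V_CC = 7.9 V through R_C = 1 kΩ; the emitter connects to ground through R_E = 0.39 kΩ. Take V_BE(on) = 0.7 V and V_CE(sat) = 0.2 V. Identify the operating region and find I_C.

active; I_C ≈ 1.4 mA

Assume active. Base-emitter loop: I_B = (V_BB − V_BE)/(R_B + (β+1)R_E) = (4.4 − 0.7)/(330 + 151×0.39) = 0.00951 mA.
I_C = β·I_B = 150×0.00951 = 1.43 mA.
V_CE = V_CC − I_C·R_C − I_E·R_E = 7.9 − 1.43×1 − 1.44×0.39 = 5.91 V > V_CE(sat), so the active-region assumption holds.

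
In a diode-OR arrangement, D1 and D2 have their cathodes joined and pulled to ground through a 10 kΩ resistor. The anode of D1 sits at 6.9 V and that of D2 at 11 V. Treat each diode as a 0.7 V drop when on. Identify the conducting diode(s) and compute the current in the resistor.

Assume both conduct. Then node N would need to be at both 6.9−0.7 = 6.2 V and 11−0.7 = 10.3 V, which is impossible.
Assume only D2 conducts: V_N = 11 − 0.7 = 10.3 V, so I_R = 10.3/10 = 1.03 mA.
Check D1: its anode-to-cathode voltage is 6.9 − 10.3 = -3.4 V < 0.7 V, so it is off. The assumption is consistent.

Only D2 conducts; I_R ≈ 1 mA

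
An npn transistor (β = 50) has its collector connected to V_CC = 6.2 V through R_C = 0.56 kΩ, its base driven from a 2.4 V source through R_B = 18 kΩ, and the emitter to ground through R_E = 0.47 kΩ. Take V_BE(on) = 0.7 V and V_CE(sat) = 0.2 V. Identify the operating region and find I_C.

active; I_C ≈ 2 mA

Assume active. Base-emitter loop: I_B = (V_BB − V_BE)/(R_B + (β+1)R_E) = (2.4 − 0.7)/(18 + 51×0.47) = 0.0405 mA.
I_C = β·I_B = 50×0.0405 = 2.03 mA.
V_CE = V_CC − I_C·R_C − I_E·R_E = 6.2 − 2.03×0.56 − 2.07×0.47 = 4.09 V > V_CE(sat), so the active-region assumption holds.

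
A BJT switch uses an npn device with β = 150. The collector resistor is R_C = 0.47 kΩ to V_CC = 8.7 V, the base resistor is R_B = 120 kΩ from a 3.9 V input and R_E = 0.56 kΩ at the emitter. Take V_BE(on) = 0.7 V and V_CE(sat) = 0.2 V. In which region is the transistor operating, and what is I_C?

active; I_C ≈ 2.3 mA

Assume active. Base-emitter loop: I_B = (V_BB − V_BE)/(R_B + (β+1)R_E) = (3.9 − 0.7)/(120 + 151×0.56) = 0.0156 mA.
I_C = β·I_B = 150×0.0156 = 2.35 mA.
V_CE = V_CC − I_C·R_C − I_E·R_E = 8.7 − 2.35×0.47 − 2.36×0.56 = 6.27 V > V_CE(sat), so the active-region assumption holds.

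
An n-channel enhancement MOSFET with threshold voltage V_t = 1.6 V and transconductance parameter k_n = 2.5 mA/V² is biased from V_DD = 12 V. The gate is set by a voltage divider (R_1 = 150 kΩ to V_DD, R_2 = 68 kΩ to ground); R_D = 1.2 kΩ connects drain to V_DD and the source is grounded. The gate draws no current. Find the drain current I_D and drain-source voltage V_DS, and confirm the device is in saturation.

V_G = V_DD·R_2/(R_1+R_2) = 12×68/218 = 3.74 V. With the source grounded, V_GS = V_G = 3.74 V.
Assume saturation: I_D = (k_n/2)(V_GS − V_t)² = (2.5/2)×(3.74 − 1.6)² = 1.25×2.14² = 5.74 mA.
V_DS = V_DD − I_D·R_D = 12 − 5.74×1.2 = 5.11 V.
Saturation requires V_DS ≥ V_GS − V_t = 2.14 V; 5.11 ≥ 2.14 ✓.

I_D ≈ 5.7 mA, V_DS ≈ 5.1 V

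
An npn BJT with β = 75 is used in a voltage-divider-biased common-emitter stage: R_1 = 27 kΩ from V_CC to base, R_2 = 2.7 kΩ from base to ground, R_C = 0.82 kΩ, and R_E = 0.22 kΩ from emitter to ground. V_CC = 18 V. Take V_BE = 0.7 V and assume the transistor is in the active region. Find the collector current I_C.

Thevenize the base divider: V_Th = V_CC·R_2/(R_1+R_2) = 18×2.7/29.7 = 1.64 V, R_Th = R_1‖R_2 = 2.45 kΩ.
Base-emitter loop: V_Th = I_B·R_Th + V_BE + (β+1)I_B·R_E, so I_B = (1.64 − 0.7) / (2.45 + 76×0.22) = 0.0488 mA.
I_C = β·I_B = 75×0.0488 = 3.66 mA, and I_E = (β+1)I_B = 3.71 mA.
V_CE = V_CC − I_C·R_C − I_E·R_E = 18 − 3.66×0.82 − 3.71×0.22 = 14.2 V.
V_CE = 14.2 V > 0.2 V confirms active-region operation.

I_C ≈ 3.7 mA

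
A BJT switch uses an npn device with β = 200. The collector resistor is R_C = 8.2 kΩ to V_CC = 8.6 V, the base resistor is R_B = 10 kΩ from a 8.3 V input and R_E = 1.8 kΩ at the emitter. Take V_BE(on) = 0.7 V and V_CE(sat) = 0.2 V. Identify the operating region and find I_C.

Assume active: I_B = (8.3 − 0.7)/(10 + 201×1.8) = 0.0204 mA, I_C = β·I_B = 4.09 mA.
Then V_CE = 8.6 − 4.09×8.2 − 4.11×1.8 = -32.3 V < 0.2 V — the active assumption fails.
Re-solve with V_CE = 0.2 V. KCL at the emitter: V_E/R_E = (V_BB−0.7−V_E)/R_B + (V_CC−0.2−V_E)/R_C, giving V_E = 2.3 V.
I_C = (V_CC − 0.2 − V_E)/R_C = (8.4 − 2.3)/8.2 = 0.745 mA.
Check: I_B = (7.6 − 2.3)/10 = 0.53 mA, and β·I_B = 106 mA > I_C, confirming saturation.

saturation; I_C ≈ 0.74 mA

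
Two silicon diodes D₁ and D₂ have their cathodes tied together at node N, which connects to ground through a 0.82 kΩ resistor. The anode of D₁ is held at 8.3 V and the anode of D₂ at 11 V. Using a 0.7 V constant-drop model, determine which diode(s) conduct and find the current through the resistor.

Assume both conduct. Then node N would need to be at both 8.3−0.7 = 7.6 V and 11−0.7 = 10.3 V, which is impossible.
Assume only D₂ conducts: V_N = 11 − 0.7 = 10.3 V, so I_R = 10.3/0.82 = 12.6 mA.
Check D₁: its anode-to-cathode voltage is 8.3 − 10.3 = -2 V < 0.7 V, so it is off. The assumption is consistent.

Only D₂ conducts; I_R ≈ 13 mA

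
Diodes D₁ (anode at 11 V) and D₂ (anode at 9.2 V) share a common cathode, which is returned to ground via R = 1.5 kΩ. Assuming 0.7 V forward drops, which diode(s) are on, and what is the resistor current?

Assume both conduct. Then node N would need to be at both 11−0.7 = 10.3 V and 9.2−0.7 = 8.5 V, which is impossible.
Assume only D₁ conducts: V_N = 11 − 0.7 = 10.3 V, so I_R = 10.3/1.5 = 6.87 mA.
Check D₂: its anode-to-cathode voltage is 9.2 − 10.3 = -1.1 V < 0.7 V, so it is off. The assumption is consistent.

Only D₁ conducts; I_R ≈ 6.9 mA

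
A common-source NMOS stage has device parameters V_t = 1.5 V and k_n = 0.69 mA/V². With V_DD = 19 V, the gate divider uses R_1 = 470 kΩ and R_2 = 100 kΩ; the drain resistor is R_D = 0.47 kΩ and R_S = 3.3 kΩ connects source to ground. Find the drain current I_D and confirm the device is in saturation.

V_G = V_DD·R_2/(R_1+R_2) = 19×100/570 = 3.33 V.
Assume saturation: I_D = (k_n/2)(V_GS − V_t)² with V_GS = V_G − I_D·R_S = 3.33 − 3.3·I_D.
Substituting gives 3.76·I_D² − 5.17·I_D + 1.16 = 0, with roots I_D = 0.282 or 1.1 mA.
The root I_D = 1.1 mA gives V_GS = -0.282 V ≤ V_t, so take I_D = 0.282 mA.
Then V_GS = 2.4 V and V_DS = V_DD − I_D(R_D+R_S) = 19 − 0.282×3.77 = 17.9 V.
Saturation requires V_DS ≥ V_GS − V_t = 0.904 V; 17.9 ≥ 0.904 ✓.

I_D ≈ 0.28 mA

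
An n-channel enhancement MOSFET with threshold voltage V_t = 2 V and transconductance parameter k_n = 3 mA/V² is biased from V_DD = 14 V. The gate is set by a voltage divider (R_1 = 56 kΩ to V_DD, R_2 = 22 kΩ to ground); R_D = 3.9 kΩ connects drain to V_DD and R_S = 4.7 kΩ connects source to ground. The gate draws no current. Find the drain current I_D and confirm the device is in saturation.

V_G = V_DD·R_2/(R_1+R_2) = 14×22/78 = 3.95 V.
Assume saturation: I_D = (k_n/2)(V_GS − V_t)² with V_GS = V_G − I_D·R_S = 3.95 − 4.7·I_D.
Substituting gives 33.1·I_D² − 28.5·I_D + 5.7 = 0, with roots I_D = 0.317 or 0.543 mA.
The root I_D = 0.543 mA gives V_GS = 1.4 V ≤ V_t, so take I_D = 0.317 mA.
Then V_GS = 2.46 V and V_DS = V_DD − I_D(R_D+R_S) = 14 − 0.317×8.6 = 11.3 V.
Saturation requires V_DS ≥ V_GS − V_t = 0.46 V; 11.3 ≥ 0.46 ✓.

I_D ≈ 0.32 mA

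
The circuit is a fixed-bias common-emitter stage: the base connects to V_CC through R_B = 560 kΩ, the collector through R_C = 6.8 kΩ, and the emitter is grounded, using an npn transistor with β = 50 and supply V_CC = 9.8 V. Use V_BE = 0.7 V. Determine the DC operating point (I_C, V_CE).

I_C ≈ 0.81 mA, V_CE ≈ 4.3 V

Base loop: V_CC = I_B·R_B + V_BE, so I_B = (9.8 − 0.7)/560 kΩ = 0.0163 mA.
In the active region I_C = β·I_B = 50 × 0.0163 = 0.813 mA.
Collector loop: V_CE = V_CC − I_C·R_C = 9.8 − 0.813×6.8 = 4.27 V.
Since V_CE = 4.27 V > V_CE(sat) ≈ 0.2 V, the transistor is in the active region as assumed.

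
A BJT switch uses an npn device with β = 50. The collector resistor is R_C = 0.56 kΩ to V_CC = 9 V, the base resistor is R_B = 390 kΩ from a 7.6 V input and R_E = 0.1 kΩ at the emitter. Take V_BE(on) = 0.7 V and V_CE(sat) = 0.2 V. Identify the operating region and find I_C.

Assume active. Base-emitter loop: I_B = (V_BB − V_BE)/(R_B + (β+1)R_E) = (7.6 − 0.7)/(390 + 51×0.1) = 0.0175 mA.
I_C = β·I_B = 50×0.0175 = 0.873 mA.
V_CE = V_CC − I_C·R_C − I_E·R_E = 9 − 0.873×0.56 − 0.891×0.1 = 8.42 V > V_CE(sat), so the active-region assumption holds.

active; I_C ≈ 0.87 mA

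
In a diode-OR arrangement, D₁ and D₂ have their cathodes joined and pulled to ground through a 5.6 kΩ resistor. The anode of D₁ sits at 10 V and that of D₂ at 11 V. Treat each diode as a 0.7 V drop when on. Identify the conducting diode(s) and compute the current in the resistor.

Assume both conduct. Then node N would need to be at both 10−0.7 = 9.3 V and 11−0.7 = 10.3 V, which is impossible.
Assume only D₂ conducts: V_N = 11 − 0.7 = 10.3 V, so I_R = 10.3/5.6 = 1.84 mA.
Check D₁: its anode-to-cathode voltage is 10 − 10.3 = -0.3 V < 0.7 V, so it is off. The assumption is consistent.

Only D₂ conducts; I_R ≈ 1.8 mA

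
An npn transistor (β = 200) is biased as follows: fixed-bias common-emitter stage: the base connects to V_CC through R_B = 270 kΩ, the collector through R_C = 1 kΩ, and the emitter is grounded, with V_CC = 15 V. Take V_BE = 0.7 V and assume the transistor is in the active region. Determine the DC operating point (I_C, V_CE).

Base loop: V_CC = I_B·R_B + V_BE, so I_B = (15 − 0.7)/270 kΩ = 0.053 mA.
In the active region I_C = β·I_B = 200 × 0.053 = 10.6 mA.
Collector loop: V_CE = V_CC − I_C·R_C = 15 − 10.6×1 = 4.41 V.
Since V_CE = 4.41 V > V_CE(sat) ≈ 0.2 V, the transistor is in the active region as assumed.

I_C ≈ 11 mA, V_CE ≈ 4.4 V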